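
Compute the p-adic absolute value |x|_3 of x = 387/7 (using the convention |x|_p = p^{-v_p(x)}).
|387/7|_3 = 1/9

Step 1 — compute v_3(x) by factoring powers of 3 out of the numerator and denominator: v_3(387/7) = 2. Step 2 — apply |x|_p = p^{-v_p(x)} = 3^{-2} = 1/9.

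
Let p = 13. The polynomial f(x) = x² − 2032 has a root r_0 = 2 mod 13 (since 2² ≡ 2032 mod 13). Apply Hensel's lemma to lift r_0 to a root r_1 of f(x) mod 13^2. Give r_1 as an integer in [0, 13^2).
r_1 = 2 (mod 169)

Hensel's recurrence: r_{i+1} = r_i − f(r_i)·(f′(r_i))^{-1} mod 13^{i+2}, with f′(x) = 2x. Iterate:
  r_0 = 2 (mod 13)
  r_1 = 2 (mod 169)
Final: r_1 = 2, and one checks f(r_1) ≡ 0 mod 13^2.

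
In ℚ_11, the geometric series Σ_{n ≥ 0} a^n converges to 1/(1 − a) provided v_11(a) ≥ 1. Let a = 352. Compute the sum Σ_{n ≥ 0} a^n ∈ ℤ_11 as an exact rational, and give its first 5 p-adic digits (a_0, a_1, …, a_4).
Σ a^n = 1/(1 − a) = -1/351;  first 5 digits = (1, 10, 3, 4, 7)

v_11(a) = 1 ≥ 1, so the series converges in ℤ_11 to 1/(1 − a) = 1/(1 − 352) = -1/351. Expand this rational in ℤ_11: compute digits iteratively via d_i = x_i mod 11, x_{i+1} = (x_i − d_i)/11. The first 5 digits are (1, 10, 3, 4, 7).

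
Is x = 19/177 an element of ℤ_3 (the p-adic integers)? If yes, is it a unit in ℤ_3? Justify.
x ∉ ℤ_3 (v_3(x) = -1 < 0)

ℤ_3 = {x ∈ ℚ_3 : v_3(x) ≥ 0} and ℤ_3^× = {x ∈ ℤ_3 : v_3(x) = 0}. Here v_3(19/177) = v_3(num) − v_3(den) = -1; compare against these criteria.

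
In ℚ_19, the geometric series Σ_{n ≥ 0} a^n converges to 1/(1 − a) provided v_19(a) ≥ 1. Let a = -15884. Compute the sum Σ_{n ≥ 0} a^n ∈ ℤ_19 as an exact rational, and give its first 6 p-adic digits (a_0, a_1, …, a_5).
Σ a^n = 1/(1 − a) = 1/15885;  first 6 digits = (1, 0, 13, 16, 16, 6)

v_19(a) = 2 ≥ 1, so the series converges in ℤ_19 to 1/(1 − a) = 1/(1 − (-15884)) = 1/15885. Expand this rational in ℤ_19: compute digits iteratively via d_i = x_i mod 19, x_{i+1} = (x_i − d_i)/19. The first 6 digits are (1, 0, 13, 16, 16, 6).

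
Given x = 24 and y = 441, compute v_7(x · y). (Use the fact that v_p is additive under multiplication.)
v_7(10584) = 2

v_p(x) = 0 (factor: 24 = 7^0 · 24); v_p(y) = 2 (factor: 441 = 7^2 · 9). Additivity: v_p(xy) = v_p(x) + v_p(y) = 0 + 2 = 2. (Direct check: xy = 10584 = 7^2 · (216).)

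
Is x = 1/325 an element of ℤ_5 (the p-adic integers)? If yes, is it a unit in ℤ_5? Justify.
x ∉ ℤ_5 (v_5(x) = -2 < 0)

ℤ_5 = {x ∈ ℚ_5 : v_5(x) ≥ 0} and ℤ_5^× = {x ∈ ℤ_5 : v_5(x) = 0}. Here v_5(1/325) = v_5(num) − v_5(den) = -2; compare against these criteria.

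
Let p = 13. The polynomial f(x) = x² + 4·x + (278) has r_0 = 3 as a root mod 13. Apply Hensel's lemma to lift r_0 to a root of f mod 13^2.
r_1 = 159 (mod 169)

Hensel: r_{i+1} = r_i − f(r_i)·(f′(r_i))^{-1} mod 13^{i+2}, f′(x) = 2x + 4. Iterate:
  r_0 = 3 (mod 13)
  r_1 = 159 (mod 169)
Final: r = 159 satisfies f(r) ≡ 0 mod 13^2.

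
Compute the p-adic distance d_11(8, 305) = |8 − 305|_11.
d_11(8, 305) = 1/11

Step 1 — x − y = 8 − 305 = -297. Step 2 — v_11(-297) = 1 (factor: -297 = −(11^1 · 27); the sign does not affect v_p). Step 3 — |x − y|_11 = 11^{-1} = 1/11.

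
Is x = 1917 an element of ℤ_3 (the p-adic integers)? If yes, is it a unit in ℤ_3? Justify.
x ∈ ℤ_3 but not a unit; v_3(x) = 3 > 0

ℤ_3 = {x ∈ ℚ_3 : v_3(x) ≥ 0} and ℤ_3^× = {x ∈ ℤ_3 : v_3(x) = 0}. Here v_3(1917) = v_3(num) − v_3(den) = 3; compare against these criteria.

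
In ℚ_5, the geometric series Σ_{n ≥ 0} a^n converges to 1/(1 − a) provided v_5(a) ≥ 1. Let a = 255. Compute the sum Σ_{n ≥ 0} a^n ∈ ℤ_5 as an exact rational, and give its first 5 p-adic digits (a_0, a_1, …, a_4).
Σ a^n = 1/(1 − a) = -1/254;  first 5 digits = (1, 1, 1, 3, 0)

v_5(a) = 1 ≥ 1, so the series converges in ℤ_5 to 1/(1 − a) = 1/(1 − 255) = -1/254. Expand this rational in ℤ_5: compute digits iteratively via d_i = x_i mod 5, x_{i+1} = (x_i − d_i)/5. The first 5 digits are (1, 1, 1, 3, 0).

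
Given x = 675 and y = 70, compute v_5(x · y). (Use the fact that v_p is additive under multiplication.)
v_5(47250) = 3

v_p(x) = 2 (factor: 675 = 5^2 · 27); v_p(y) = 1 (factor: 70 = 5^1 · 14). Additivity: v_p(xy) = v_p(x) + v_p(y) = 2 + 1 = 3. (Direct check: xy = 47250 = 5^3 · (378).)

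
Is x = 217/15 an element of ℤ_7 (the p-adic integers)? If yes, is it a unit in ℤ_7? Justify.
x ∈ ℤ_7 but not a unit; v_7(x) = 1 > 0

ℤ_7 = {x ∈ ℚ_7 : v_7(x) ≥ 0} and ℤ_7^× = {x ∈ ℤ_7 : v_7(x) = 0}. Here v_7(217/15) = v_7(num) − v_7(den) = 1; compare against these criteria.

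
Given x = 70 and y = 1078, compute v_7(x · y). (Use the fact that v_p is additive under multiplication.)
v_7(75460) = 3

v_p(x) = 1 (factor: 70 = 7^1 · 10); v_p(y) = 2 (factor: 1078 = 7^2 · 22). Additivity: v_p(xy) = v_p(x) + v_p(y) = 1 + 2 = 3. (Direct check: xy = 75460 = 7^3 · (220).)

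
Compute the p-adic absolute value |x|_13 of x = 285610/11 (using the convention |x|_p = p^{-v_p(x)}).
|285610/11|_13 = 1/28561

Step 1 — compute v_13(x) by factoring powers of 13 out of the numerator and denominator: v_13(285610/11) = 4. Step 2 — apply |x|_p = p^{-v_p(x)} = 13^{-4} = 1/28561.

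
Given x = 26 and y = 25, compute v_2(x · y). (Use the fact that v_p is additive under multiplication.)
v_2(650) = 1

v_p(x) = 1 (factor: 26 = 2^1 · 13); v_p(y) = 0 (factor: 25 = 2^0 · 25). Additivity: v_p(xy) = v_p(x) + v_p(y) = 1 + 0 = 1. (Direct check: xy = 650 = 2^1 · (325).)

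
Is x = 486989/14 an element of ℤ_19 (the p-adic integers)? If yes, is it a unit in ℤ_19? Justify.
x ∈ ℤ_19 but not a unit; v_19(x) = 3 > 0

ℤ_19 = {x ∈ ℚ_19 : v_19(x) ≥ 0} and ℤ_19^× = {x ∈ ℤ_19 : v_19(x) = 0}. Here v_19(486989/14) = v_19(num) − v_19(den) = 3; compare against these criteria.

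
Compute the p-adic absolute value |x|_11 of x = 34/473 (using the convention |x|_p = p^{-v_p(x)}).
|34/473|_11 = 11

Step 1 — compute v_11(x) by factoring powers of 11 out of the numerator and denominator: v_11(34/473) = -1. Step 2 — apply |x|_p = p^{-v_p(x)} = 11^{1} = 11.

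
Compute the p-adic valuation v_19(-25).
v_19(-25) = 0

v_19(n) is the largest exponent k such that 19^k divides n. Factor out: -25 = -19^0 · 25. (Sign doesn't affect v_p.) So v_19(-25) = 0.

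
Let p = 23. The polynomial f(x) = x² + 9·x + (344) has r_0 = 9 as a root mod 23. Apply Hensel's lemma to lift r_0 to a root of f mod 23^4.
r_3 = 79497 (mod 279841)

Hensel: r_{i+1} = r_i − f(r_i)·(f′(r_i))^{-1} mod 23^{i+2}, f′(x) = 2x + 9. Iterate:
  r_0 = 9 (mod 23)
  r_1 = 147 (mod 529)
  r_2 = 6495 (mod 12167)
  r_3 = 79497 (mod 279841)
Final: r = 79497 satisfies f(r) ≡ 0 mod 23^4.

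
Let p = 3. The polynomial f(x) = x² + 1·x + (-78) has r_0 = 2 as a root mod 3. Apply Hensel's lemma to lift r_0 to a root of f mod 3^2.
r_1 = 2 (mod 9)

Hensel: r_{i+1} = r_i − f(r_i)·(f′(r_i))^{-1} mod 3^{i+2}, f′(x) = 2x + 1. Iterate:
  r_0 = 2 (mod 3)
  r_1 = 2 (mod 9)
Final: r = 2 satisfies f(r) ≡ 0 mod 3^2.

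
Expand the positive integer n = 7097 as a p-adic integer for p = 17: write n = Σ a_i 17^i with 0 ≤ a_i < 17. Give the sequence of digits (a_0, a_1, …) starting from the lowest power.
(a_0, a_1, …) = (8, 9, 7, 1)

Repeated division by 17 gives the digits low-to-high: 7097 = 8 + 9·17^1 + 7·17^2 + 1·17^3. Digit sequence: (8, 9, 7, 1).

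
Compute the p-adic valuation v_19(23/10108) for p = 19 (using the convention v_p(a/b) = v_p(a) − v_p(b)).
v_19(23/10108) = -2

Factor powers of 19 from the numerator and denominator of the reduced fraction: 23 = 19^0 · 23 and 10108 = 19^2 · 28. Apply v_p(a/b) = v_p(a) − v_p(b): v_19(23/10108) = 0 − 2 = -2.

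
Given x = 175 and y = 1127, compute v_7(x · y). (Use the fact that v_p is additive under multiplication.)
v_7(197225) = 3

v_p(x) = 1 (factor: 175 = 7^1 · 25); v_p(y) = 2 (factor: 1127 = 7^2 · 23). Additivity: v_p(xy) = v_p(x) + v_p(y) = 1 + 2 = 3. (Direct check: xy = 197225 = 7^3 · (575).)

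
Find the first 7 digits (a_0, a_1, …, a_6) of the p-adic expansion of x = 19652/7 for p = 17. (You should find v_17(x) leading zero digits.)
(a_0, …, a_6) = (0, 0, 0, 3, 12, 9, 14)

v_17(19652/7) = 3, so a_0 = ... = a_2 = 0. Factor out: x = 17^3 · u with u = 4/7 a unit in ℤ_17. Expand u iteratively via a_{v+i} = u_i mod 17, u_{i+1} = (u_i − a_{v+i})/17:
  u_0 = 4/7;  a_3 = 3;  u_1 = (u_0 − 3)/17 = -1/7
  u_1 = -1/7;  a_4 = 12;  u_2 = (u_1 − 12)/17 = -5/7
  u_2 = -5/7;  a_5 = 9;  u_3 = (u_2 − 9)/17 = -4/7
  u_3 = -4/7;  a_6 = 14;  u_4 = (u_3 − 14)/17 = -6/7
Digits: (0, 0, 0, 3, 12, 9, 14).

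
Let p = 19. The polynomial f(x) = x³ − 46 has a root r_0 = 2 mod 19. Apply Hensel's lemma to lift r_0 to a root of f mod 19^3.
r_2 = 667 (mod 6859)

Hensel: r_{i+1} = r_i − f(r_i)/f′(r_i) mod 19^{i+2}, where f′(x) = 3x². Iterate:
  r_0 = 2 (mod 19)
  r_1 = 306 (mod 361)
  r_2 = 667 (mod 6859)
Final: r = 667 with f(r) ≡ 0 mod 19^3.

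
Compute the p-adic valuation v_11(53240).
v_11(53240) = 3

v_11(n) is the largest exponent k such that 11^k divides n. Factor out: 53240 = 11^3 · 40. (Sign doesn't affect v_p.) So v_11(53240) = 3.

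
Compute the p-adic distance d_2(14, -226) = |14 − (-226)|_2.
d_2(14, -226) = 1/16

Step 1 — x − y = 14 − (-226) = 240. Step 2 — v_2(240) = 4 (factor: 240 = (2^4 · 15); the sign does not affect v_p). Step 3 — |x − y|_2 = 2^{-4} = 1/16.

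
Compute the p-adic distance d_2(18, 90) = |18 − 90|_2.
d_2(18, 90) = 1/8

Step 1 — x − y = 18 − 90 = -72. Step 2 — v_2(-72) = 3 (factor: -72 = −(2^3 · 9); the sign does not affect v_p). Step 3 — |x − y|_2 = 2^{-3} = 1/8.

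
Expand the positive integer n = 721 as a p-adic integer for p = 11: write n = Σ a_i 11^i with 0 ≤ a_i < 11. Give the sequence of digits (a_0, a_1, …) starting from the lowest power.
(a_0, a_1, …) = (6, 10, 5)

Repeated division by 11 gives the digits low-to-high: 721 = 6 + 10·11^1 + 5·11^2. Digit sequence: (6, 10, 5).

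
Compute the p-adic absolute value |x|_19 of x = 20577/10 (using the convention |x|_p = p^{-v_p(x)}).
|20577/10|_19 = 1/6859

Step 1 — compute v_19(x) by factoring powers of 19 out of the numerator and denominator: v_19(20577/10) = 3. Step 2 — apply |x|_p = p^{-v_p(x)} = 19^{-3} = 1/6859.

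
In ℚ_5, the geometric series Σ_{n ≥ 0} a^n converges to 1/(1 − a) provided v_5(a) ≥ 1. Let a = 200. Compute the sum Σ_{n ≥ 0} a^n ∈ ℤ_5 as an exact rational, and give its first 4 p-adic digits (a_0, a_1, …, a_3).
Σ a^n = 1/(1 − a) = -1/199;  first 4 digits = (1, 0, 3, 1)

v_5(a) = 2 ≥ 1, so the series converges in ℤ_5 to 1/(1 − a) = 1/(1 − 200) = -1/199. Expand this rational in ℤ_5: compute digits iteratively via d_i = x_i mod 5, x_{i+1} = (x_i − d_i)/5. The first 4 digits are (1, 0, 3, 1).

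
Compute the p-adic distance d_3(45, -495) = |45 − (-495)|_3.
d_3(45, -495) = 1/27

Step 1 — x − y = 45 − (-495) = 540. Step 2 — v_3(540) = 3 (factor: 540 = (3^3 · 20); the sign does not affect v_p). Step 3 — |x − y|_3 = 3^{-3} = 1/27.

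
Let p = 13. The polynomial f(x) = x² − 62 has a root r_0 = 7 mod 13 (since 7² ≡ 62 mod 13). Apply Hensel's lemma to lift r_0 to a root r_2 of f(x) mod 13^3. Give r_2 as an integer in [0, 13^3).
r_2 = 1879 (mod 2197)

Hensel's recurrence: r_{i+1} = r_i − f(r_i)·(f′(r_i))^{-1} mod 13^{i+2}, with f′(x) = 2x. Iterate:
  r_0 = 7 (mod 13)
  r_1 = 20 (mod 169)
  r_2 = 1879 (mod 2197)
Final: r_2 = 1879, and one checks f(r_2) ≡ 0 mod 13^3.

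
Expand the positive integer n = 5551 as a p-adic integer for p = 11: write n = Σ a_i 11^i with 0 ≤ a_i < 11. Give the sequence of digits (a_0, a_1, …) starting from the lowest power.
(a_0, a_1, …) = (7, 9, 1, 4)

Repeated division by 11 gives the digits low-to-high: 5551 = 7 + 9·11^1 + 1·11^2 + 4·11^3. Digit sequence: (7, 9, 1, 4).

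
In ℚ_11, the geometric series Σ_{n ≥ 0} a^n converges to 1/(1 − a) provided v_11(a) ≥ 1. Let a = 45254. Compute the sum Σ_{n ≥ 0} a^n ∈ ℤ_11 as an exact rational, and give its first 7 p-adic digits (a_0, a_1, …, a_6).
Σ a^n = 1/(1 − a) = -1/45253;  first 7 digits = (1, 0, 0, 1, 3, 0, 1)

v_11(a) = 3 ≥ 1, so the series converges in ℤ_11 to 1/(1 − a) = 1/(1 − 45254) = -1/45253. Expand this rational in ℤ_11: compute digits iteratively via d_i = x_i mod 11, x_{i+1} = (x_i − d_i)/11. The first 7 digits are (1, 0, 0, 1, 3, 0, 1).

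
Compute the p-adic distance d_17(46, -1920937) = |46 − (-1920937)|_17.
d_17(46, -1920937) = 1/83521

Step 1 — x − y = 46 − (-1920937) = 1920983. Step 2 — v_17(1920983) = 4 (factor: 1920983 = (17^4 · 23); the sign does not affect v_p). Step 3 — |x − y|_17 = 17^{-4} = 1/83521.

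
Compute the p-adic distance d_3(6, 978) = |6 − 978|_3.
d_3(6, 978) = 1/243

Step 1 — x − y = 6 − 978 = -972. Step 2 — v_3(-972) = 5 (factor: -972 = −(3^5 · 4); the sign does not affect v_p). Step 3 — |x − y|_3 = 3^{-5} = 1/243.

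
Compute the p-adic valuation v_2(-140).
v_2(-140) = 2

v_2(n) is the largest exponent k such that 2^k divides n. Factor out: -140 = -2^2 · 35. (Sign doesn't affect v_p.) So v_2(-140) = 2.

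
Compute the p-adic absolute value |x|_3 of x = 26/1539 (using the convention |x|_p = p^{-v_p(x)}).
|26/1539|_3 = 81

Step 1 — compute v_3(x) by factoring powers of 3 out of the numerator and denominator: v_3(26/1539) = -4. Step 2 — apply |x|_p = p^{-v_p(x)} = 3^{4} = 81.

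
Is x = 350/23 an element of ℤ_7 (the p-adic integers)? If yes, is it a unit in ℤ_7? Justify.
x ∈ ℤ_7 but not a unit; v_7(x) = 1 > 0

ℤ_7 = {x ∈ ℚ_7 : v_7(x) ≥ 0} and ℤ_7^× = {x ∈ ℤ_7 : v_7(x) = 0}. Here v_7(350/23) = v_7(num) − v_7(den) = 1; compare against these criteria.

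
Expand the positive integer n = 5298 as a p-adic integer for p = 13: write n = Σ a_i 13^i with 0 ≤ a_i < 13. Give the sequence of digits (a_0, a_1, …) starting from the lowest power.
(a_0, a_1, …) = (7, 4, 5, 2)

Repeated division by 13 gives the digits low-to-high: 5298 = 7 + 4·13^1 + 5·13^2 + 2·13^3. Digit sequence: (7, 4, 5, 2).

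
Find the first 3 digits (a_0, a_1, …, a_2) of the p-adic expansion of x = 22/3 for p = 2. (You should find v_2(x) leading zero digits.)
(a_0, …, a_2) = (0, 1, 0)

v_2(22/3) = 1, so a_0 = ... = a_0 = 0. Factor out: x = 2^1 · u with u = 11/3 a unit in ℤ_2. Expand u iteratively via a_{v+i} = u_i mod 2, u_{i+1} = (u_i − a_{v+i})/2:
  u_0 = 11/3;  a_1 = 1;  u_1 = (u_0 − 1)/2 = 4/3
  u_1 = 4/3;  a_2 = 0;  u_2 = (u_1 − 0)/2 = 2/3
Digits: (0, 1, 0).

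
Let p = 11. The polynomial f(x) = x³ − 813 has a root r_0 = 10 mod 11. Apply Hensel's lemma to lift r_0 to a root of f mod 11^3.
r_2 = 835 (mod 1331)

Hensel: r_{i+1} = r_i − f(r_i)/f′(r_i) mod 11^{i+2}, where f′(x) = 3x². Iterate:
  r_0 = 10 (mod 11)
  r_1 = 109 (mod 121)
  r_2 = 835 (mod 1331)
Final: r = 835 with f(r) ≡ 0 mod 11^3.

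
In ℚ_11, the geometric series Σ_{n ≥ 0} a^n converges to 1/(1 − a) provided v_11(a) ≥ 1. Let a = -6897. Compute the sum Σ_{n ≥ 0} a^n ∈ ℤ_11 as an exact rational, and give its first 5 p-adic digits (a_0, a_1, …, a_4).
Σ a^n = 1/(1 − a) = 1/6898;  first 5 digits = (1, 0, 9, 5, 3)

v_11(a) = 2 ≥ 1, so the series converges in ℤ_11 to 1/(1 − a) = 1/(1 − (-6897)) = 1/6898. Expand this rational in ℤ_11: compute digits iteratively via d_i = x_i mod 11, x_{i+1} = (x_i − d_i)/11. The first 5 digits are (1, 0, 9, 5, 3).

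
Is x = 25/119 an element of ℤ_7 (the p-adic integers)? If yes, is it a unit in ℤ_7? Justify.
x ∉ ℤ_7 (v_7(x) = -1 < 0)

ℤ_7 = {x ∈ ℚ_7 : v_7(x) ≥ 0} and ℤ_7^× = {x ∈ ℤ_7 : v_7(x) = 0}. Here v_7(25/119) = v_7(num) − v_7(den) = -1; compare against these criteria.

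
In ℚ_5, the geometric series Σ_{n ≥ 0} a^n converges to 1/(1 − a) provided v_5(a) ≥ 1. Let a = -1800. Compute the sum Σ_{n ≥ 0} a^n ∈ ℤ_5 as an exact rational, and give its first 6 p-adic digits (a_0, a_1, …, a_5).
Σ a^n = 1/(1 − a) = 1/1801;  first 6 digits = (1, 0, 3, 0, 1, 1)

v_5(a) = 2 ≥ 1, so the series converges in ℤ_5 to 1/(1 − a) = 1/(1 − (-1800)) = 1/1801. Expand this rational in ℤ_5: compute digits iteratively via d_i = x_i mod 5, x_{i+1} = (x_i − d_i)/5. The first 6 digits are (1, 0, 3, 0, 1, 1).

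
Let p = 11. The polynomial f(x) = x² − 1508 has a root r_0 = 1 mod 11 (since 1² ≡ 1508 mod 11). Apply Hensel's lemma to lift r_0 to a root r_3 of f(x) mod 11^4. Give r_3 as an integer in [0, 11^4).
r_3 = 8196 (mod 14641)

Hensel's recurrence: r_{i+1} = r_i − f(r_i)·(f′(r_i))^{-1} mod 11^{i+2}, with f′(x) = 2x. Iterate:
  r_0 = 1 (mod 11)
  r_1 = 89 (mod 121)
  r_2 = 210 (mod 1331)
  r_3 = 8196 (mod 14641)
Final: r_3 = 8196, and one checks f(r_3) ≡ 0 mod 11^4.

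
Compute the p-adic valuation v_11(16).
v_11(16) = 0

v_11(n) is the largest exponent k such that 11^k divides n. Factor out: 16 = 11^0 · 16. (Sign doesn't affect v_p.) So v_11(16) = 0.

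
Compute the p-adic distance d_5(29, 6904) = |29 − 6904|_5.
d_5(29, 6904) = 1/625

Step 1 — x − y = 29 − 6904 = -6875. Step 2 — v_5(-6875) = 4 (factor: -6875 = −(5^4 · 11); the sign does not affect v_p). Step 3 — |x − y|_5 = 5^{-4} = 1/625.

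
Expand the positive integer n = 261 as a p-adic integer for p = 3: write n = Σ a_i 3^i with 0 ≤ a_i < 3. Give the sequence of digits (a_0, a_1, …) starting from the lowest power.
(a_0, a_1, …) = (0, 0, 2, 0, 0, 1)

Repeated division by 3 gives the digits low-to-high: 261 = 2·3^2 + 1·3^5. Digit sequence: (0, 0, 2, 0, 0, 1).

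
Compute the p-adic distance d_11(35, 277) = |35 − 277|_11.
d_11(35, 277) = 1/121

Step 1 — x − y = 35 − 277 = -242. Step 2 — v_11(-242) = 2 (factor: -242 = −(11^2 · 2); the sign does not affect v_p). Step 3 — |x − y|_11 = 11^{-2} = 1/121.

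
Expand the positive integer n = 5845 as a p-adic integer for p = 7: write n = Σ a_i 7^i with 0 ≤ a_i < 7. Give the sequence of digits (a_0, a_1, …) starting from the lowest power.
(a_0, a_1, …) = (0, 2, 0, 3, 2)

Repeated division by 7 gives the digits low-to-high: 5845 = 2·7^1 + 3·7^3 + 2·7^4. Digit sequence: (0, 2, 0, 3, 2).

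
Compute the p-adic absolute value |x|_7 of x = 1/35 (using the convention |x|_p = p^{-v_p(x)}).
|1/35|_7 = 7

Step 1 — compute v_7(x) by factoring powers of 7 out of the numerator and denominator: v_7(1/35) = -1. Step 2 — apply |x|_p = p^{-v_p(x)} = 7^{1} = 7.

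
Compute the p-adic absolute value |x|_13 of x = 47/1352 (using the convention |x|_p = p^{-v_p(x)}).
|47/1352|_13 = 169

Step 1 — compute v_13(x) by factoring powers of 13 out of the numerator and denominator: v_13(47/1352) = -2. Step 2 — apply |x|_p = p^{-v_p(x)} = 13^{2} = 169.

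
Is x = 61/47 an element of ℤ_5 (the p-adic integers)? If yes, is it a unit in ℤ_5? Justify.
x ∈ ℤ_5^× (unit); v_5(x) = 0

ℤ_5 = {x ∈ ℚ_5 : v_5(x) ≥ 0} and ℤ_5^× = {x ∈ ℤ_5 : v_5(x) = 0}. Here v_5(61/47) = v_5(num) − v_5(den) = 0; compare against these criteria.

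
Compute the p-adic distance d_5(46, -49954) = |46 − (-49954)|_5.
d_5(46, -49954) = 1/3125

Step 1 — x − y = 46 − (-49954) = 50000. Step 2 — v_5(50000) = 5 (factor: 50000 = (5^5 · 16); the sign does not affect v_p). Step 3 — |x − y|_5 = 5^{-5} = 1/3125.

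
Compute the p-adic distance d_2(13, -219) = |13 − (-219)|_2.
d_2(13, -219) = 1/8

Step 1 — x − y = 13 − (-219) = 232. Step 2 — v_2(232) = 3 (factor: 232 = (2^3 · 29); the sign does not affect v_p). Step 3 — |x − y|_2 = 2^{-3} = 1/8.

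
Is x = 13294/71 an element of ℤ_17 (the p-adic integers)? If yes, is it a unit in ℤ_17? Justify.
x ∈ ℤ_17 but not a unit; v_17(x) = 2 > 0

ℤ_17 = {x ∈ ℚ_17 : v_17(x) ≥ 0} and ℤ_17^× = {x ∈ ℤ_17 : v_17(x) = 0}. Here v_17(13294/71) = v_17(num) − v_17(den) = 2; compare against these criteria.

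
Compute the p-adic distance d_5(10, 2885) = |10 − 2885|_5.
d_5(10, 2885) = 1/125

Step 1 — x − y = 10 − 2885 = -2875. Step 2 — v_5(-2875) = 3 (factor: -2875 = −(5^3 · 23); the sign does not affect v_p). Step 3 — |x − y|_5 = 5^{-3} = 1/125.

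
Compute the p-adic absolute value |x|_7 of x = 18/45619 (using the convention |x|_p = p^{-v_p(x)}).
|18/45619|_7 = 2401

Step 1 — compute v_7(x) by factoring powers of 7 out of the numerator and denominator: v_7(18/45619) = -4. Step 2 — apply |x|_p = p^{-v_p(x)} = 7^{4} = 2401.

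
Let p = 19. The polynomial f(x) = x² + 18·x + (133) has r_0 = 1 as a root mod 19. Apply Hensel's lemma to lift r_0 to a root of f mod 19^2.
r_1 = 210 (mod 361)

Hensel: r_{i+1} = r_i − f(r_i)·(f′(r_i))^{-1} mod 19^{i+2}, f′(x) = 2x + 18. Iterate:
  r_0 = 1 (mod 19)
  r_1 = 210 (mod 361)
Final: r = 210 satisfies f(r) ≡ 0 mod 19^2.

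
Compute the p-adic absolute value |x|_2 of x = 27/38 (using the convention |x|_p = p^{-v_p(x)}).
|27/38|_2 = 2

Step 1 — compute v_2(x) by factoring powers of 2 out of the numerator and denominator: v_2(27/38) = -1. Step 2 — apply |x|_p = p^{-v_p(x)} = 2^{1} = 2.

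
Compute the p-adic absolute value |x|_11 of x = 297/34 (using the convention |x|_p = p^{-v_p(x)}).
|297/34|_11 = 1/11

Step 1 — compute v_11(x) by factoring powers of 11 out of the numerator and denominator: v_11(297/34) = 1. Step 2 — apply |x|_p = p^{-v_p(x)} = 11^{-1} = 1/11.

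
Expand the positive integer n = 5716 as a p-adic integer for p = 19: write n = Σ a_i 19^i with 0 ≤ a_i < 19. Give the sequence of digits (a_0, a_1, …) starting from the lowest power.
(a_0, a_1, …) = (16, 15, 15)

Repeated division by 19 gives the digits low-to-high: 5716 = 16 + 15·19^1 + 15·19^2. Digit sequence: (16, 15, 15).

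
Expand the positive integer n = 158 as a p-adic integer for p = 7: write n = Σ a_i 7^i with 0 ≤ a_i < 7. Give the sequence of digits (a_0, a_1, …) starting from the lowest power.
(a_0, a_1, …) = (4, 1, 3)

Repeated division by 7 gives the digits low-to-high: 158 = 4 + 1·7^1 + 3·7^2. Digit sequence: (4, 1, 3).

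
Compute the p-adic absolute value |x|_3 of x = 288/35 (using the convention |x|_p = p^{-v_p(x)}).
|288/35|_3 = 1/9

Step 1 — compute v_3(x) by factoring powers of 3 out of the numerator and denominator: v_3(288/35) = 2. Step 2 — apply |x|_p = p^{-v_p(x)} = 3^{-2} = 1/9.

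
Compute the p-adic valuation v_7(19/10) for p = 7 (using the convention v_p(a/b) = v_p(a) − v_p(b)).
v_7(19/10) = 0

Factor powers of 7 from the numerator and denominator of the reduced fraction: 19 = 7^0 · 19 and 10 = 7^0 · 10. Apply v_p(a/b) = v_p(a) − v_p(b): v_7(19/10) = 0 − 0 = 0.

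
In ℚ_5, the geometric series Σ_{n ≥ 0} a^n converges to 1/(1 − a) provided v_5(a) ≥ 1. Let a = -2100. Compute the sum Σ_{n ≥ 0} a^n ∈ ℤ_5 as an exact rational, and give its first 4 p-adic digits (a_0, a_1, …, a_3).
Σ a^n = 1/(1 − a) = 1/2101;  first 4 digits = (1, 0, 1, 3)

v_5(a) = 2 ≥ 1, so the series converges in ℤ_5 to 1/(1 − a) = 1/(1 − (-2100)) = 1/2101. Expand this rational in ℤ_5: compute digits iteratively via d_i = x_i mod 5, x_{i+1} = (x_i − d_i)/5. The first 4 digits are (1, 0, 1, 3).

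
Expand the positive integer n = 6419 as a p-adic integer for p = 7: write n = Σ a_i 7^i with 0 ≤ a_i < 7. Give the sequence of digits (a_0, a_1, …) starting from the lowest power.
(a_0, a_1, …) = (0, 0, 5, 4, 2)

Repeated division by 7 gives the digits low-to-high: 6419 = 5·7^2 + 4·7^3 + 2·7^4. Digit sequence: (0, 0, 5, 4, 2).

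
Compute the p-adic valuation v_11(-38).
v_11(-38) = 0

v_11(n) is the largest exponent k such that 11^k divides n. Factor out: -38 = -11^0 · 38. (Sign doesn't affect v_p.) So v_11(-38) = 0.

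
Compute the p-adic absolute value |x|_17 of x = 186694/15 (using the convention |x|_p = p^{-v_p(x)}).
|186694/15|_17 = 1/4913

Step 1 — compute v_17(x) by factoring powers of 17 out of the numerator and denominator: v_17(186694/15) = 3. Step 2 — apply |x|_p = p^{-v_p(x)} = 17^{-3} = 1/4913.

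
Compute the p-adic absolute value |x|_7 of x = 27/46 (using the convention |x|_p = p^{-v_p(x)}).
|27/46|_7 = 1

Step 1 — compute v_7(x) by factoring powers of 7 out of the numerator and denominator: v_7(27/46) = 0. Step 2 — apply |x|_p = p^{-v_p(x)} = 7^{0} = 1.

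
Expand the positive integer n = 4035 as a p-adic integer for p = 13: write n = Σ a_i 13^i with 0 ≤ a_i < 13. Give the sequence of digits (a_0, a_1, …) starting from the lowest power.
(a_0, a_1, …) = (5, 11, 10, 1)

Repeated division by 13 gives the digits low-to-high: 4035 = 5 + 11·13^1 + 10·13^2 + 1·13^3. Digit sequence: (5, 11, 10, 1).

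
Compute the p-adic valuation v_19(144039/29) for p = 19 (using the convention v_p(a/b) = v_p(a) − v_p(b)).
v_19(144039/29) = 3

Factor powers of 19 from the numerator and denominator of the reduced fraction: 144039 = 19^3 · 21 and 29 = 19^0 · 29. Apply v_p(a/b) = v_p(a) − v_p(b): v_19(144039/29) = 3 − 0 = 3.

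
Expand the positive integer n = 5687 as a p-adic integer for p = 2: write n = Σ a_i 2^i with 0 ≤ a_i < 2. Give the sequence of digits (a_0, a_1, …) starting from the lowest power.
(a_0, a_1, …) = (1, 1, 1, 0, 1, 1, 0, 0, 0, 1, 1, 0, 1)

Repeated division by 2 gives the digits low-to-high: 5687 = 1 + 1·2^1 + 1·2^2 + 1·2^4 + 1·2^5 + 1·2^9 + 1·2^10 + 1·2^12. Digit sequence: (1, 1, 1, 0, 1, 1, 0, 0, 0, 1, 1, 0, 1).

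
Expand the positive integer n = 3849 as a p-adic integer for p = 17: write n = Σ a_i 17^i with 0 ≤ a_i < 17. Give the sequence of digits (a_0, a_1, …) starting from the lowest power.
(a_0, a_1, …) = (7, 5, 13)

Repeated division by 17 gives the digits low-to-high: 3849 = 7 + 5·17^1 + 13·17^2. Digit sequence: (7, 5, 13).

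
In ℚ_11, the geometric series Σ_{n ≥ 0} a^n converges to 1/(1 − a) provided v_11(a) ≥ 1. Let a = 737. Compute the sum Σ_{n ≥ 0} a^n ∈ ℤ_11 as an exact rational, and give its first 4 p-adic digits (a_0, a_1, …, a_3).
Σ a^n = 1/(1 − a) = -1/736;  first 4 digits = (1, 1, 7, 2)

v_11(a) = 1 ≥ 1, so the series converges in ℤ_11 to 1/(1 − a) = 1/(1 − 737) = -1/736. Expand this rational in ℤ_11: compute digits iteratively via d_i = x_i mod 11, x_{i+1} = (x_i − d_i)/11. The first 4 digits are (1, 1, 7, 2).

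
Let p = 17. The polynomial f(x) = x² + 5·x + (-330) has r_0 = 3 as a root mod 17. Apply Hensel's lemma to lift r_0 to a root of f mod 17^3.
r_2 = 241 (mod 4913)

Hensel: r_{i+1} = r_i − f(r_i)·(f′(r_i))^{-1} mod 17^{i+2}, f′(x) = 2x + 5. Iterate:
  r_0 = 3 (mod 17)
  r_1 = 241 (mod 289)
  r_2 = 241 (mod 4913)
Final: r = 241 satisfies f(r) ≡ 0 mod 17^3.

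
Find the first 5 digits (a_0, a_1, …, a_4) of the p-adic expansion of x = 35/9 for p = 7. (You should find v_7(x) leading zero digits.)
(a_0, …, a_4) = (0, 6, 0, 3, 5)

v_7(35/9) = 1, so a_0 = ... = a_0 = 0. Factor out: x = 7^1 · u with u = 5/9 a unit in ℤ_7. Expand u iteratively via a_{v+i} = u_i mod 7, u_{i+1} = (u_i − a_{v+i})/7:
  u_0 = 5/9;  a_1 = 6;  u_1 = (u_0 − 6)/7 = -7/9
  u_1 = -7/9;  a_2 = 0;  u_2 = (u_1 − 0)/7 = -1/9
  u_2 = -1/9;  a_3 = 3;  u_3 = (u_2 − 3)/7 = -4/9
  u_3 = -4/9;  a_4 = 5;  u_4 = (u_3 − 5)/7 = -7/9
Digits: (0, 6, 0, 3, 5).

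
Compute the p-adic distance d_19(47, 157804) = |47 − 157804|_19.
d_19(47, 157804) = 1/6859

Step 1 — x − y = 47 − 157804 = -157757. Step 2 — v_19(-157757) = 3 (factor: -157757 = −(19^3 · 23); the sign does not affect v_p). Step 3 — |x − y|_19 = 19^{-3} = 1/6859.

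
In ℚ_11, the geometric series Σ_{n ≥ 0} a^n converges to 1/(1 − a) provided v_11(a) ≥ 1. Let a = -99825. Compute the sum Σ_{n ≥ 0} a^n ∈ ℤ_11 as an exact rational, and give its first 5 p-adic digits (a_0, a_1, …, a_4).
Σ a^n = 1/(1 − a) = 1/99826;  first 5 digits = (1, 0, 0, 2, 4)

v_11(a) = 3 ≥ 1, so the series converges in ℤ_11 to 1/(1 − a) = 1/(1 − (-99825)) = 1/99826. Expand this rational in ℤ_11: compute digits iteratively via d_i = x_i mod 11, x_{i+1} = (x_i − d_i)/11. The first 5 digits are (1, 0, 0, 2, 4).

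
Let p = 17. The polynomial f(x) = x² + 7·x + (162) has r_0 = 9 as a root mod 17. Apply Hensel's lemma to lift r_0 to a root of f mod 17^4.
r_3 = 34145 (mod 83521)

Hensel: r_{i+1} = r_i − f(r_i)·(f′(r_i))^{-1} mod 17^{i+2}, f′(x) = 2x + 7. Iterate:
  r_0 = 9 (mod 17)
  r_1 = 43 (mod 289)
  r_2 = 4667 (mod 4913)
  r_3 = 34145 (mod 83521)
Final: r = 34145 satisfies f(r) ≡ 0 mod 17^4.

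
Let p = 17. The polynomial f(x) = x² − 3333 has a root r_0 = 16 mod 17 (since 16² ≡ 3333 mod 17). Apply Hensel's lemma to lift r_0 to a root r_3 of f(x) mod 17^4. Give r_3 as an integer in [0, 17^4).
r_3 = 39949 (mod 83521)

Hensel's recurrence: r_{i+1} = r_i − f(r_i)·(f′(r_i))^{-1} mod 17^{i+2}, with f′(x) = 2x. Iterate:
  r_0 = 16 (mod 17)
  r_1 = 67 (mod 289)
  r_2 = 645 (mod 4913)
  r_3 = 39949 (mod 83521)
Final: r_3 = 39949, and one checks f(r_3) ≡ 0 mod 17^4.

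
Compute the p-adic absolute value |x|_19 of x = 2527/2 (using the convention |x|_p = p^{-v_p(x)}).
|2527/2|_19 = 1/361

Step 1 — compute v_19(x) by factoring powers of 19 out of the numerator and denominator: v_19(2527/2) = 2. Step 2 — apply |x|_p = p^{-v_p(x)} = 19^{-2} = 1/361.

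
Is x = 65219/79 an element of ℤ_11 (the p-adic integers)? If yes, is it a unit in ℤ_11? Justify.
x ∈ ℤ_11 but not a unit; v_11(x) = 3 > 0

ℤ_11 = {x ∈ ℚ_11 : v_11(x) ≥ 0} and ℤ_11^× = {x ∈ ℤ_11 : v_11(x) = 0}. Here v_11(65219/79) = v_11(num) − v_11(den) = 3; compare against these criteria.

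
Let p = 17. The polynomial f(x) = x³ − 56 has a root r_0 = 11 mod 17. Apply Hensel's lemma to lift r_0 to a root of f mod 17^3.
r_2 = 521 (mod 4913)

Hensel: r_{i+1} = r_i − f(r_i)/f′(r_i) mod 17^{i+2}, where f′(x) = 3x². Iterate:
  r_0 = 11 (mod 17)
  r_1 = 232 (mod 289)
  r_2 = 521 (mod 4913)
Final: r = 521 with f(r) ≡ 0 mod 17^3.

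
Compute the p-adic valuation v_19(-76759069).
v_19(-76759069) = 5

v_19(n) is the largest exponent k such that 19^k divides n. Factor out: -76759069 = -19^5 · 31. (Sign doesn't affect v_p.) So v_19(-76759069) = 5.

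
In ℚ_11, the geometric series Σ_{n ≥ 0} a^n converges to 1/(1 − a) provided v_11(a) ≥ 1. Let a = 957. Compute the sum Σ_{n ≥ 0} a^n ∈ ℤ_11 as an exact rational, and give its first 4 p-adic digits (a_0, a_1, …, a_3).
Σ a^n = 1/(1 − a) = -1/956;  first 4 digits = (1, 10, 8, 5)

v_11(a) = 1 ≥ 1, so the series converges in ℤ_11 to 1/(1 − a) = 1/(1 − 957) = -1/956. Expand this rational in ℤ_11: compute digits iteratively via d_i = x_i mod 11, x_{i+1} = (x_i − d_i)/11. The first 4 digits are (1, 10, 8, 5).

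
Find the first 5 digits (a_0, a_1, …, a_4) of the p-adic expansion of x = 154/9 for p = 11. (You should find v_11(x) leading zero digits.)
(a_0, …, a_4) = (0, 4, 1, 6, 8)

v_11(154/9) = 1, so a_0 = ... = a_0 = 0. Factor out: x = 11^1 · u with u = 14/9 a unit in ℤ_11. Expand u iteratively via a_{v+i} = u_i mod 11, u_{i+1} = (u_i − a_{v+i})/11:
  u_0 = 14/9;  a_1 = 4;  u_1 = (u_0 − 4)/11 = -2/9
  u_1 = -2/9;  a_2 = 1;  u_2 = (u_1 − 1)/11 = -1/9
  u_2 = -1/9;  a_3 = 6;  u_3 = (u_2 − 6)/11 = -5/9
  u_3 = -5/9;  a_4 = 8;  u_4 = (u_3 − 8)/11 = -7/9
Digits: (0, 4, 1, 6, 8).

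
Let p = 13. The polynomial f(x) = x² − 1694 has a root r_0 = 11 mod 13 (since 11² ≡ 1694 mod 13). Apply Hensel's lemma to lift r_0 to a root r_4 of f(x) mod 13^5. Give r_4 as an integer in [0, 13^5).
r_4 = 299466 (mod 371293)

Hensel's recurrence: r_{i+1} = r_i − f(r_i)·(f′(r_i))^{-1} mod 13^{i+2}, with f′(x) = 2x. Iterate:
  r_0 = 11 (mod 13)
  r_1 = 167 (mod 169)
  r_2 = 674 (mod 2197)
  r_3 = 13856 (mod 28561)
  r_4 = 299466 (mod 371293)
Final: r_4 = 299466, and one checks f(r_4) ≡ 0 mod 13^5.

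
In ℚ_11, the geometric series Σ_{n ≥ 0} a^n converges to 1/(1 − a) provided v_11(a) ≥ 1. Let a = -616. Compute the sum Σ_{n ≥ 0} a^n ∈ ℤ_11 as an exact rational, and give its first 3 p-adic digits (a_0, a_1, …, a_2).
Σ a^n = 1/(1 − a) = 1/617;  first 3 digits = (1, 10, 6)

v_11(a) = 1 ≥ 1, so the series converges in ℤ_11 to 1/(1 − a) = 1/(1 − (-616)) = 1/617. Expand this rational in ℤ_11: compute digits iteratively via d_i = x_i mod 11, x_{i+1} = (x_i − d_i)/11. The first 3 digits are (1, 10, 6).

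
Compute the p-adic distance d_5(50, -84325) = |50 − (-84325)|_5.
d_5(50, -84325) = 1/3125

Step 1 — x − y = 50 − (-84325) = 84375. Step 2 — v_5(84375) = 5 (factor: 84375 = (5^5 · 27); the sign does not affect v_p). Step 3 — |x − y|_5 = 5^{-5} = 1/3125.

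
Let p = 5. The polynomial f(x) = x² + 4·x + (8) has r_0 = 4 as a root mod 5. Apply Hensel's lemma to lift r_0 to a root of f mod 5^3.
r_2 = 9 (mod 125)

Hensel: r_{i+1} = r_i − f(r_i)·(f′(r_i))^{-1} mod 5^{i+2}, f′(x) = 2x + 4. Iterate:
  r_0 = 4 (mod 5)
  r_1 = 9 (mod 25)
  r_2 = 9 (mod 125)
Final: r = 9 satisfies f(r) ≡ 0 mod 5^3.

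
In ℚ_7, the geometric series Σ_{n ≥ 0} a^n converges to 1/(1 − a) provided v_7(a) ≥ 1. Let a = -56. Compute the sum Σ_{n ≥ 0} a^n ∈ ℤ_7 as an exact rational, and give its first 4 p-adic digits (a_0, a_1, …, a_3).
Σ a^n = 1/(1 − a) = 1/57;  first 4 digits = (1, 6, 6, 0)

v_7(a) = 1 ≥ 1, so the series converges in ℤ_7 to 1/(1 − a) = 1/(1 − (-56)) = 1/57. Expand this rational in ℤ_7: compute digits iteratively via d_i = x_i mod 7, x_{i+1} = (x_i − d_i)/7. The first 4 digits are (1, 6, 6, 0).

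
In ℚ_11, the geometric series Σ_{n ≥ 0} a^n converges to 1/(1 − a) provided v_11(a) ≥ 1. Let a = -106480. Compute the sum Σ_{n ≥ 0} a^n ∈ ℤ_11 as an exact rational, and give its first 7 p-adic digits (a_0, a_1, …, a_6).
Σ a^n = 1/(1 − a) = 1/106481;  first 7 digits = (1, 0, 0, 8, 3, 10, 8)

v_11(a) = 3 ≥ 1, so the series converges in ℤ_11 to 1/(1 − a) = 1/(1 − (-106480)) = 1/106481. Expand this rational in ℤ_11: compute digits iteratively via d_i = x_i mod 11, x_{i+1} = (x_i − d_i)/11. The first 7 digits are (1, 0, 0, 8, 3, 10, 8).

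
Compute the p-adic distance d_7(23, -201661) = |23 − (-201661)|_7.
d_7(23, -201661) = 1/16807

Step 1 — x − y = 23 − (-201661) = 201684. Step 2 — v_7(201684) = 5 (factor: 201684 = (7^5 · 12); the sign does not affect v_p). Step 3 — |x − y|_7 = 7^{-5} = 1/16807.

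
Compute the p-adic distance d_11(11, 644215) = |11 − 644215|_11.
d_11(11, 644215) = 1/161051

Step 1 — x − y = 11 − 644215 = -644204. Step 2 — v_11(-644204) = 5 (factor: -644204 = −(11^5 · 4); the sign does not affect v_p). Step 3 — |x − y|_11 = 11^{-5} = 1/161051.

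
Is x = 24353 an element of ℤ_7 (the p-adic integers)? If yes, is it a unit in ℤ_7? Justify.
x ∈ ℤ_7 but not a unit; v_7(x) = 3 > 0

ℤ_7 = {x ∈ ℚ_7 : v_7(x) ≥ 0} and ℤ_7^× = {x ∈ ℤ_7 : v_7(x) = 0}. Here v_7(24353) = v_7(num) − v_7(den) = 3; compare against these criteria.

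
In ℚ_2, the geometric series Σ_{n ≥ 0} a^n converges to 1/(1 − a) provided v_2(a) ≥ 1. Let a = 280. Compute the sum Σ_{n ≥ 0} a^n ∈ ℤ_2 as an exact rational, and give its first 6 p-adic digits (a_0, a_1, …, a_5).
Σ a^n = 1/(1 − a) = -1/279;  first 6 digits = (1, 0, 0, 1, 1, 0)

v_2(a) = 3 ≥ 1, so the series converges in ℤ_2 to 1/(1 − a) = 1/(1 − 280) = -1/279. Expand this rational in ℤ_2: compute digits iteratively via d_i = x_i mod 2, x_{i+1} = (x_i − d_i)/2. The first 6 digits are (1, 0, 0, 1, 1, 0).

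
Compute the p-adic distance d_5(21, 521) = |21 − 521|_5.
d_5(21, 521) = 1/125

Step 1 — x − y = 21 − 521 = -500. Step 2 — v_5(-500) = 3 (factor: -500 = −(5^3 · 4); the sign does not affect v_p). Step 3 — |x − y|_5 = 5^{-3} = 1/125.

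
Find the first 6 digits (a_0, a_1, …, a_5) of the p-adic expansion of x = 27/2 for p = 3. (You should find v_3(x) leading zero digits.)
(a_0, …, a_5) = (0, 0, 0, 2, 1, 1)

v_3(27/2) = 3, so a_0 = ... = a_2 = 0. Factor out: x = 3^3 · u with u = 1/2 a unit in ℤ_3. Expand u iteratively via a_{v+i} = u_i mod 3, u_{i+1} = (u_i − a_{v+i})/3:
  u_0 = 1/2;  a_3 = 2;  u_1 = (u_0 − 2)/3 = -1/2
  u_1 = -1/2;  a_4 = 1;  u_2 = (u_1 − 1)/3 = -1/2
  u_2 = -1/2;  a_5 = 1;  u_3 = (u_2 − 1)/3 = -1/2
Digits: (0, 0, 0, 2, 1, 1).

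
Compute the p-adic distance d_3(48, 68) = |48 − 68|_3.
d_3(48, 68) = 1

Step 1 — x − y = 48 − 68 = -20. Step 2 — v_3(-20) = 0 (factor: -20 = −(3^0 · 20); the sign does not affect v_p). Step 3 — |x − y|_3 = 3^{0} = 1.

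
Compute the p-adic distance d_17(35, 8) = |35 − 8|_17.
d_17(35, 8) = 1

Step 1 — x − y = 35 − 8 = 27. Step 2 — v_17(27) = 0 (factor: 27 = (17^0 · 27); the sign does not affect v_p). Step 3 — |x − y|_17 = 17^{0} = 1.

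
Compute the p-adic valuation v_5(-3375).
v_5(-3375) = 3

v_5(n) is the largest exponent k such that 5^k divides n. Factor out: -3375 = -5^3 · 27. (Sign doesn't affect v_p.) So v_5(-3375) = 3.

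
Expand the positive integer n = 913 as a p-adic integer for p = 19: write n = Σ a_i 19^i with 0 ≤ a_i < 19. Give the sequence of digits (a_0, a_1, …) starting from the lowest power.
(a_0, a_1, …) = (1, 10, 2)

Repeated division by 19 gives the digits low-to-high: 913 = 1 + 10·19^1 + 2·19^2. Digit sequence: (1, 10, 2).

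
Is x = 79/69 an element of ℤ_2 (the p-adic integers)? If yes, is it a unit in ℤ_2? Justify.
x ∈ ℤ_2^× (unit); v_2(x) = 0

ℤ_2 = {x ∈ ℚ_2 : v_2(x) ≥ 0} and ℤ_2^× = {x ∈ ℤ_2 : v_2(x) = 0}. Here v_2(79/69) = v_2(num) − v_2(den) = 0; compare against these criteria.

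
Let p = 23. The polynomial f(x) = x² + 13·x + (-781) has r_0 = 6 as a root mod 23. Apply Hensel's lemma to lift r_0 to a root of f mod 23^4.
r_3 = 161420 (mod 279841)

Hensel: r_{i+1} = r_i − f(r_i)·(f′(r_i))^{-1} mod 23^{i+2}, f′(x) = 2x + 13. Iterate:
  r_0 = 6 (mod 23)
  r_1 = 75 (mod 529)
  r_2 = 3249 (mod 12167)
  r_3 = 161420 (mod 279841)
Final: r = 161420 satisfies f(r) ≡ 0 mod 23^4.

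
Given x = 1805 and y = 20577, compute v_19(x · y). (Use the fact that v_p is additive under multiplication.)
v_19(37141485) = 5

v_p(x) = 2 (factor: 1805 = 19^2 · 5); v_p(y) = 3 (factor: 20577 = 19^3 · 3). Additivity: v_p(xy) = v_p(x) + v_p(y) = 2 + 3 = 5. (Direct check: xy = 37141485 = 19^5 · (15).)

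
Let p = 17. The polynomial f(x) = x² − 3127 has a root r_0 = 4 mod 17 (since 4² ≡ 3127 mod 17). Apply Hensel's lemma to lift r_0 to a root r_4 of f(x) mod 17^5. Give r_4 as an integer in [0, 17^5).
r_4 = 976382 (mod 1419857)

Hensel's recurrence: r_{i+1} = r_i − f(r_i)·(f′(r_i))^{-1} mod 17^{i+2}, with f′(x) = 2x. Iterate:
  r_0 = 4 (mod 17)
  r_1 = 140 (mod 289)
  r_2 = 3608 (mod 4913)
  r_3 = 57651 (mod 83521)
  r_4 = 976382 (mod 1419857)
Final: r_4 = 976382, and one checks f(r_4) ≡ 0 mod 17^5.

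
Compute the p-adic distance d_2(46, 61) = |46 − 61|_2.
d_2(46, 61) = 1

Step 1 — x − y = 46 − 61 = -15. Step 2 — v_2(-15) = 0 (factor: -15 = −(2^0 · 15); the sign does not affect v_p). Step 3 — |x − y|_2 = 2^{0} = 1.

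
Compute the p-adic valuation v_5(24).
v_5(24) = 0

v_5(n) is the largest exponent k such that 5^k divides n. Factor out: 24 = 5^0 · 24. (Sign doesn't affect v_p.) So v_5(24) = 0.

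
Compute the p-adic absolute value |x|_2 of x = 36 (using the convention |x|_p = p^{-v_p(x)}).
|36|_2 = 1/4

Step 1 — compute v_2(x) by factoring powers of 2 out of the numerator and denominator: v_2(36) = 2. Step 2 — apply |x|_p = p^{-v_p(x)} = 2^{-2} = 1/4.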